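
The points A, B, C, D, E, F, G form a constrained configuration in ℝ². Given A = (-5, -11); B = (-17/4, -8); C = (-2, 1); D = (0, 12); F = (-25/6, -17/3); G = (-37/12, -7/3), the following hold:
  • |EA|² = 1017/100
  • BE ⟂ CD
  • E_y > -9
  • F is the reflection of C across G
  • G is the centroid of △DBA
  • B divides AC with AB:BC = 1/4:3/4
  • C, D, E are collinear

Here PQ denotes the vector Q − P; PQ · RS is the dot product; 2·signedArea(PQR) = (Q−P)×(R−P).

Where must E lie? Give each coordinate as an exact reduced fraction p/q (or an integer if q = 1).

E = (-457/125, -2027/250)

1. E_x = -457/125  [C, D, E are collinear ∩ BE ⟂ CD]
2. E_y = -2027/250  [C, D, E are collinear ∩ BE ⟂ CD]
   → E = (-457/125, -2027/250)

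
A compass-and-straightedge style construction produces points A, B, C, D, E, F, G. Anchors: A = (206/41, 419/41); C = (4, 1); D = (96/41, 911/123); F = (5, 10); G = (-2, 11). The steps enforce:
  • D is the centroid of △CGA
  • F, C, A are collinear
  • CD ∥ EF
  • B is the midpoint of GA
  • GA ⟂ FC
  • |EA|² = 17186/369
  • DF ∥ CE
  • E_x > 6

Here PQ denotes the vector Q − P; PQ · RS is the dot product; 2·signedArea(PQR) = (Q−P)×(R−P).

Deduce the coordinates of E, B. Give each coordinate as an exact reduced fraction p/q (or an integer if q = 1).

B = (62/41, 435/41)
E = (273/41, 442/123)

1. E_x = 273/41  [CD ∥ EF ∩ DF ∥ CE]
2. E_y = 442/123  [CD ∥ EF ∩ DF ∥ CE]
   → E = (273/41, 442/123)
3. B_x = 62/41  [B is the midpoint of GA]
4. B_y = 435/41  [B is the midpoint of GA]
   → B = (62/41, 435/41)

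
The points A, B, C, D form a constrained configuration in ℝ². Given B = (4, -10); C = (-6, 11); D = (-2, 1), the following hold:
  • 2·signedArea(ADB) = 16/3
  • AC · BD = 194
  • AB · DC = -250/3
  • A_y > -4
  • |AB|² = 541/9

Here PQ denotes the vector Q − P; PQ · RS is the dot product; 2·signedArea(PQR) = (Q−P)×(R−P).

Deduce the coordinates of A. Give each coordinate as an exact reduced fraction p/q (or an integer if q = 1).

1. A_x = 2/3  [2·signedArea(ADB) = 16/3 ∩ AC · BD = 194]
2. A_y = -3  [2·signedArea(ADB) = 16/3 ∩ AC · BD = 194]
   → A = (2/3, -3)

A = (2/3, -3)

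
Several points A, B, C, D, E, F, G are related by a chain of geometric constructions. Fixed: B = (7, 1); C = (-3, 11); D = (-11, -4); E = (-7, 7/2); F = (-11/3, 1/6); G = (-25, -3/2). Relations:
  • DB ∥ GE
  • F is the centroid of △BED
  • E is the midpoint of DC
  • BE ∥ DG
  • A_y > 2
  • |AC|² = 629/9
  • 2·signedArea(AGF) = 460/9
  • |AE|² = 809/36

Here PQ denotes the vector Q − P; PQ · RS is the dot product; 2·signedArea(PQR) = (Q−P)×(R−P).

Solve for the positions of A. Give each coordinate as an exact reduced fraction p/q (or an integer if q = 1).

A = (-7/3, 8/3)

1. A_x = -7/3  [line -5/3·x + 64/3·y + -547/9 = 0 ∩ |AE|² = 809/36]
2. A_y = 8/3  [line -5/3·x + 64/3·y + -547/9 = 0 ∩ |AE|² = 809/36]
   → A = (-7/3, 8/3)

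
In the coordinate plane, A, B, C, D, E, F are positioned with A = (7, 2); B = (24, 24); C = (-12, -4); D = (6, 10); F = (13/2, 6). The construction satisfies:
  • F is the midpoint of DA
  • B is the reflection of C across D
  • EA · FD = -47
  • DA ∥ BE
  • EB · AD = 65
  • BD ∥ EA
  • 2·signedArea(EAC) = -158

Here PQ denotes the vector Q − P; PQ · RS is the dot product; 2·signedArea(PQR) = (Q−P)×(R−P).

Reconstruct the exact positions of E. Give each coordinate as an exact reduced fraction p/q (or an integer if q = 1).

E = (25, 16)

1. E_x = 25  [BD ∥ EA ∩ DA ∥ BE]
2. E_y = 16  [BD ∥ EA ∩ DA ∥ BE]
   → E = (25, 16)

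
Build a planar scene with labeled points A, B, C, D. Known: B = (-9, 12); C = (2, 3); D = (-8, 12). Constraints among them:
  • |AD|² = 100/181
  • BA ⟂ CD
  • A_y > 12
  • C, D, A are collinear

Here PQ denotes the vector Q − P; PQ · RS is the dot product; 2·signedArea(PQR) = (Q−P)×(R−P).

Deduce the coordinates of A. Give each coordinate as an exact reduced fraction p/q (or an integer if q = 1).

1. A_x = -1548/181  [C, D, A are collinear ∩ BA ⟂ CD]
2. A_y = 2262/181  [C, D, A are collinear ∩ BA ⟂ CD]
   → A = (-1548/181, 2262/181)

A = (-1548/181, 2262/181)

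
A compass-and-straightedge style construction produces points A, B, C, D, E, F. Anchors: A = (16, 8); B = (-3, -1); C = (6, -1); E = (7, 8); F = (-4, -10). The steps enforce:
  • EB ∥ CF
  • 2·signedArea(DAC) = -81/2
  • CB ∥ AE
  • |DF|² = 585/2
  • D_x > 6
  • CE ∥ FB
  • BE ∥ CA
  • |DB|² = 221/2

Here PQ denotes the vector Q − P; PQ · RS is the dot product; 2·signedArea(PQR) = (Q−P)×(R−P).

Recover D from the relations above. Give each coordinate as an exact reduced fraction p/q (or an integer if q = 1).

D = (13/2, 7/2)

1. D_x = 13/2  [line 9·x + -10·y + -47/2 = 0 ∩ |DF|² = 585/2]
2. D_y = 7/2  [line 9·x + -10·y + -47/2 = 0 ∩ |DF|² = 585/2]
   → D = (13/2, 7/2)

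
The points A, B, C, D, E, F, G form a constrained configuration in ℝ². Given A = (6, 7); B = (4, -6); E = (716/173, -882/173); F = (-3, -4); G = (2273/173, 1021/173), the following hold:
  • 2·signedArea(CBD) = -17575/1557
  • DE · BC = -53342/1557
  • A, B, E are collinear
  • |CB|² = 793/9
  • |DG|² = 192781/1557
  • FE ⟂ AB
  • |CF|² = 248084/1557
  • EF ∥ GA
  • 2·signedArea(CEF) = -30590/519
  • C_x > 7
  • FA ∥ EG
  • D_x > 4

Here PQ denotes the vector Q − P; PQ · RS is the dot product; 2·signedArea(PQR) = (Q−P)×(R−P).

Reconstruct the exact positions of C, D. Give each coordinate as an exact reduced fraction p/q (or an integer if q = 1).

1. C_x = 4027/519  [line -190/173·x + -1235/173·y + 14060/519 = 0 ∩ |CF|² = 248084/1557]
2. C_y = 450/173  [line -190/173·x + -1235/173·y + 14060/519 = 0 ∩ |CF|² = 248084/1557]
   → C = (4027/519, 450/173)
3. D_x = 2446/519  [DE · BC = -53342/1557 ∩ 2·signedArea(CBD) = -17575/1557]
4. D_y = -709/519  [DE · BC = -53342/1557 ∩ 2·signedArea(CBD) = -17575/1557]
   → D = (2446/519, -709/519)

C = (4027/519, 450/173)
D = (2446/519, -709/519)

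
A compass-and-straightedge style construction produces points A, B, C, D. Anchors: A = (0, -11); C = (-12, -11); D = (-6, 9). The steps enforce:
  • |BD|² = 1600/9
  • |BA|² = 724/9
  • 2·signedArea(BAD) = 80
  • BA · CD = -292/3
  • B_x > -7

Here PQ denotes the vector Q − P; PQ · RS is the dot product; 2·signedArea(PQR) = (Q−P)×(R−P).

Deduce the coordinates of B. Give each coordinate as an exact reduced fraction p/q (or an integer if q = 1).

1. B_x = -6  [2·signedArea(BAD) = 80 ∩ BA · CD = -292/3]
2. B_y = -13/3  [2·signedArea(BAD) = 80 ∩ BA · CD = -292/3]
   → B = (-6, -13/3)

B = (-6, -13/3)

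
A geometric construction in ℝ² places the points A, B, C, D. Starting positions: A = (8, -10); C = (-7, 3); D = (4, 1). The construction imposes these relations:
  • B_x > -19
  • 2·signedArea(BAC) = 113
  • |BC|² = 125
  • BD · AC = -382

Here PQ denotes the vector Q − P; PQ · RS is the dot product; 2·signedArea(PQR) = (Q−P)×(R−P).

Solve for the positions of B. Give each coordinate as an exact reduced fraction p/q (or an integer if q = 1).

1. B_x = -18  [2·signedArea(BAC) = 113 ∩ BD · AC = -382]
2. B_y = 5  [2·signedArea(BAC) = 113 ∩ BD · AC = -382]
   → B = (-18, 5)

B = (-18, 5)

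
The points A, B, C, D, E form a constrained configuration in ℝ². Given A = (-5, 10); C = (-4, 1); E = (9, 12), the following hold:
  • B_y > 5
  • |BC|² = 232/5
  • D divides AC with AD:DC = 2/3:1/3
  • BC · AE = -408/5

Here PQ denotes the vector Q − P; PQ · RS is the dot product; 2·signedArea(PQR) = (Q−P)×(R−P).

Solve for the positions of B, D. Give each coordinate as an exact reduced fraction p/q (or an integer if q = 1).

B = (6/5, 27/5)
D = (-13/3, 4)

1. B_x = 6/5  [line -14·x + -2·y + 138/5 = 0 ∩ |BC|² = 232/5]
2. B_y = 27/5  [line -14·x + -2·y + 138/5 = 0 ∩ |BC|² = 232/5]
   → B = (6/5, 27/5)
3. D_x = -13/3  [D divides AC with AD:DC = 2/3:1/3]
4. D_y = 4  [D divides AC with AD:DC = 2/3:1/3]
   → D = (-13/3, 4)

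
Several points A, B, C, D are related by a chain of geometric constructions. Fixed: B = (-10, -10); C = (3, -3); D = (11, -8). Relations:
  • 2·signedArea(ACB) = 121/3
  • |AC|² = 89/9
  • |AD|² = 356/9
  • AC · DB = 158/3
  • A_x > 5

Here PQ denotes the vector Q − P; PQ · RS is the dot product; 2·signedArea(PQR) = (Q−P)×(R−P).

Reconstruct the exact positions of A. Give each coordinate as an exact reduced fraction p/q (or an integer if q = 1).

1. A_x = 17/3  [2·signedArea(ACB) = 121/3 ∩ AC · DB = 158/3]
2. A_y = -14/3  [2·signedArea(ACB) = 121/3 ∩ AC · DB = 158/3]
   → A = (17/3, -14/3)

A = (17/3, -14/3)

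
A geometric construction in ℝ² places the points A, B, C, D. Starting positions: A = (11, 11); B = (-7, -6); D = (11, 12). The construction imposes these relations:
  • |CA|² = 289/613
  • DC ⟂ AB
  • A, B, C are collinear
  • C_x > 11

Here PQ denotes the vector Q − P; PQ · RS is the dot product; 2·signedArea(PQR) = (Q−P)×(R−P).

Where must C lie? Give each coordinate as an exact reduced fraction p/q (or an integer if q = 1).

C = (7049/613, 7032/613)

1. C_x = 7049/613  [A, B, C are collinear ∩ DC ⟂ AB]
2. C_y = 7032/613  [A, B, C are collinear ∩ DC ⟂ AB]
   → C = (7049/613, 7032/613)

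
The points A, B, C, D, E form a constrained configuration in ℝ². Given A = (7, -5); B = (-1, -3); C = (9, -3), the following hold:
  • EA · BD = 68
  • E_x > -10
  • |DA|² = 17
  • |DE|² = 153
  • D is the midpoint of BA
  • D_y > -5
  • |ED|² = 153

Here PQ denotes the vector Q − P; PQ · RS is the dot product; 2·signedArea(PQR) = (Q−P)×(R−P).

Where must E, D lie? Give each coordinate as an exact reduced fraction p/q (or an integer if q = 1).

D = (3, -4)
E = (-9, -1)

1. D_x = 3  [D is the midpoint of BA]
2. D_y = -4  [D is the midpoint of BA]
   → D = (3, -4)
3. E_x = -9  [line -4·x + 1·y + -35 = 0 ∩ |ED|² = 153]
4. E_y = -1  [line -4·x + 1·y + -35 = 0 ∩ |ED|² = 153]
   → E = (-9, -1)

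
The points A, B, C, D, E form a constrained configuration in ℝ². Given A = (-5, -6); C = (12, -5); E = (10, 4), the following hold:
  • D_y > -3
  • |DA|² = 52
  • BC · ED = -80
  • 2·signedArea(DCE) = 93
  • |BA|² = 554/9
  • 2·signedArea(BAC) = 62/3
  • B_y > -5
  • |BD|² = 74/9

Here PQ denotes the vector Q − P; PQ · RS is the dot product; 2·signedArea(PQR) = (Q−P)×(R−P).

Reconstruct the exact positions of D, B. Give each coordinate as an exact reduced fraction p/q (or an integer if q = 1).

1. D_x = 1  [line -9·x + -2·y + 5 = 0 ∩ |DA|² = 52]
2. D_y = -2  [line -9·x + -2·y + 5 = 0 ∩ |DA|² = 52]
   → D = (1, -2)
3. B_x = 8/3  [2·signedArea(BAC) = 62/3 ∩ BC · ED = -80]
4. B_y = -13/3  [2·signedArea(BAC) = 62/3 ∩ BC · ED = -80]
   → B = (8/3, -13/3)

B = (8/3, -13/3)
D = (1, -2)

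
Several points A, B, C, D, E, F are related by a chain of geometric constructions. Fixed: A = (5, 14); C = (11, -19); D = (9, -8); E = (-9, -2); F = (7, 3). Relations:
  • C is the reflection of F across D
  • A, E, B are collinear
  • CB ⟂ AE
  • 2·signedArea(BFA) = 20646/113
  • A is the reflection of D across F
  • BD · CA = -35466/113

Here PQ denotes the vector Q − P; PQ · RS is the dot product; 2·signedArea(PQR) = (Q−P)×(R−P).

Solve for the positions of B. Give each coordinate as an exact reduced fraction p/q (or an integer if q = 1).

B = (-989/113, -194/113)

1. B_x = -989/113  [A, E, B are collinear ∩ CB ⟂ AE]
2. B_y = -194/113  [A, E, B are collinear ∩ CB ⟂ AE]
   → B = (-989/113, -194/113)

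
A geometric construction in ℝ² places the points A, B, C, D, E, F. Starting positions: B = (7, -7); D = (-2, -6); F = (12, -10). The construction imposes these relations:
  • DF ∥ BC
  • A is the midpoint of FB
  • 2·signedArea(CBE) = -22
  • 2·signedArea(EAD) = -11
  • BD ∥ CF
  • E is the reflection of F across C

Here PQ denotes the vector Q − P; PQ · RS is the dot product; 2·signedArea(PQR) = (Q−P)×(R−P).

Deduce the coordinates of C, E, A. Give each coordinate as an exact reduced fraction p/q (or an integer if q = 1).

1. C_x = 21  [BD ∥ CF ∩ DF ∥ BC]
2. C_y = -11  [BD ∥ CF ∩ DF ∥ BC]
   → C = (21, -11)
3. E_x = 30  [E is the reflection of F across C]
4. E_y = -12  [E is the reflection of F across C]
   → E = (30, -12)
5. A_x = 19/2  [A is the midpoint of FB]
6. A_y = -17/2  [A is the midpoint of FB]
   → A = (19/2, -17/2)

A = (19/2, -17/2)
C = (21, -11)
E = (30, -12)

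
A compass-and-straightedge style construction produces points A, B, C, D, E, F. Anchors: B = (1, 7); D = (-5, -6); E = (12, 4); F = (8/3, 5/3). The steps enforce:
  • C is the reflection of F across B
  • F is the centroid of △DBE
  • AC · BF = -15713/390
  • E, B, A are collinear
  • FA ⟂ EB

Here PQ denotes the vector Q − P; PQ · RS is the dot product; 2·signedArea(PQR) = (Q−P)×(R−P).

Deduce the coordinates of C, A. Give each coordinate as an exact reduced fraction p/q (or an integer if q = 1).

1. C_x = -2/3  [C is the reflection of F across B]
2. C_y = 37/3  [C is the reflection of F across B]
   → C = (-2/3, 37/3)
3. A_x = 1523/390  [E, B, A are collinear ∩ FA ⟂ EB]
4. A_y = 807/130  [E, B, A are collinear ∩ FA ⟂ EB]
   → A = (1523/390, 807/130)

A = (1523/390, 807/130)
C = (-2/3, 37/3)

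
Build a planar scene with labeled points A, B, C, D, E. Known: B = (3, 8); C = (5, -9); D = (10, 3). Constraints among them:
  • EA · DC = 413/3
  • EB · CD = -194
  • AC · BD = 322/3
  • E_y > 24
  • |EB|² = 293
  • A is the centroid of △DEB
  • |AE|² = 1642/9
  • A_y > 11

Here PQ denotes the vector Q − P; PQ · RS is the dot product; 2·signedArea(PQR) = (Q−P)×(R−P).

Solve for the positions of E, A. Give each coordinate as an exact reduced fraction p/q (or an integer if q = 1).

A = (14/3, 12)
E = (1, 25)

1. E_x = 1  [line -5·x + -12·y + 305 = 0 ∩ |EB|² = 293]
2. E_y = 25  [line -5·x + -12·y + 305 = 0 ∩ |EB|² = 293]
   → E = (1, 25)
3. A_x = 14/3  [A is the centroid of △DEB]
4. A_y = 12  [A is the centroid of △DEB]
   → A = (14/3, 12)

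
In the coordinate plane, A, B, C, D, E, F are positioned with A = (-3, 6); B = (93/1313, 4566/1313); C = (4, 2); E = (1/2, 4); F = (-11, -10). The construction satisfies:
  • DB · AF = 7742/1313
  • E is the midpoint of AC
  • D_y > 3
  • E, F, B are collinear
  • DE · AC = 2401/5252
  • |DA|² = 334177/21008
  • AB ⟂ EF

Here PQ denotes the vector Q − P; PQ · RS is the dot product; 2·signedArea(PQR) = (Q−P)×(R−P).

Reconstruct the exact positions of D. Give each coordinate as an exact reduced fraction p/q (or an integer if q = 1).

1. D_x = 1499/5252  [DB · AF = 7742/1313 ∩ DE · AC = 2401/5252]
2. D_y = 4909/1313  [DB · AF = 7742/1313 ∩ DE · AC = 2401/5252]
   → D = (1499/5252, 4909/1313)

D = (1499/5252, 4909/1313)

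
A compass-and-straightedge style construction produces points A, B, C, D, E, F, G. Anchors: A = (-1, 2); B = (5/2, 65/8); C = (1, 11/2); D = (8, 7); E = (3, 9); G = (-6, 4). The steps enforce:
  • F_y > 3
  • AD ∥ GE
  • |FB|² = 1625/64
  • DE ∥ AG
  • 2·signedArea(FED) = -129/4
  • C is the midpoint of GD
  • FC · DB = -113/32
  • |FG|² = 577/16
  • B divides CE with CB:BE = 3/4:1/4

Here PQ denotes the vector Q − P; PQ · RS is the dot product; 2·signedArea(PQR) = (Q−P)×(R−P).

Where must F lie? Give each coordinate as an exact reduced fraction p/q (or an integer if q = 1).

F = (0, 15/4)

1. F_x = 0  [2·signedArea(FED) = -129/4 ∩ FC · DB = -113/32]
2. F_y = 15/4  [2·signedArea(FED) = -129/4 ∩ FC · DB = -113/32]
   → F = (0, 15/4)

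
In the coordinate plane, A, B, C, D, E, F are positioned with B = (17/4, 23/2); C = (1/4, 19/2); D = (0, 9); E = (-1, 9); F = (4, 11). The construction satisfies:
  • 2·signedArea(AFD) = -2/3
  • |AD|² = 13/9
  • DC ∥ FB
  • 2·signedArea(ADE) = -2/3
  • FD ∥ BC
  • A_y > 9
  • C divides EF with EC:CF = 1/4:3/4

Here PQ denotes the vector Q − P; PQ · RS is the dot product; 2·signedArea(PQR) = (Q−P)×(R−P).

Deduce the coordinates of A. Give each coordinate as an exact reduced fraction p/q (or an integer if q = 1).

1. A_x = 1  [2·signedArea(ADE) = -2/3 ∩ 2·signedArea(AFD) = -2/3]
2. A_y = 29/3  [2·signedArea(ADE) = -2/3 ∩ 2·signedArea(AFD) = -2/3]
   → A = (1, 29/3)

A = (1, 29/3)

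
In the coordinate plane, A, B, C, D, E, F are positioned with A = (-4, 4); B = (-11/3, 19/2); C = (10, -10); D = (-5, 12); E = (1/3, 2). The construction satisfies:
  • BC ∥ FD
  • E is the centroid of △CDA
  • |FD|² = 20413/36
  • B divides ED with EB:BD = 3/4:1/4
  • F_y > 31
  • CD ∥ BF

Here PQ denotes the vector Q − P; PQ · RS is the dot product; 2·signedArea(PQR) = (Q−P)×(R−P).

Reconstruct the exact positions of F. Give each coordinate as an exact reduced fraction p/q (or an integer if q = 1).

1. F_x = -56/3  [BC ∥ FD ∩ CD ∥ BF]
2. F_y = 63/2  [BC ∥ FD ∩ CD ∥ BF]
   → F = (-56/3, 63/2)

F = (-56/3, 63/2)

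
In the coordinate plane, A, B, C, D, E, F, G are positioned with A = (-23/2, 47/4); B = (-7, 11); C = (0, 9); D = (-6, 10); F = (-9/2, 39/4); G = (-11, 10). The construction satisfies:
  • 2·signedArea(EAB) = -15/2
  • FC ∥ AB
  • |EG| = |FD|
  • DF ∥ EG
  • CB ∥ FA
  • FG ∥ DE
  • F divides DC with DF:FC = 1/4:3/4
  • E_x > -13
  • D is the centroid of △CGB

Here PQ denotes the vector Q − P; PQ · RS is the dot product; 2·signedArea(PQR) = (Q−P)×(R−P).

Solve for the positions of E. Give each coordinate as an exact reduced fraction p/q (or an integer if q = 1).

1. E_x = -25/2  [DF ∥ EG ∩ FG ∥ DE]
2. E_y = 41/4  [DF ∥ EG ∩ FG ∥ DE]
   → E = (-25/2, 41/4)

E = (-25/2, 41/4)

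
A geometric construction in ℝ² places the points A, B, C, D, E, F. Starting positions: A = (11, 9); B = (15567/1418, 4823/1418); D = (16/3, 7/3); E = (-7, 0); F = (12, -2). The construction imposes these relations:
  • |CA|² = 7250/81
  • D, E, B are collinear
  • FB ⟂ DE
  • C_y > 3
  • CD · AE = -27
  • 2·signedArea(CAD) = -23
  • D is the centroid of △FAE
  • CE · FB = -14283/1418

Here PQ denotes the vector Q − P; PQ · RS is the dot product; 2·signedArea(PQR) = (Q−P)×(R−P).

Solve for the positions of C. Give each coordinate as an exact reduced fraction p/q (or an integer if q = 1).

1. C_x = 28/9  [2·signedArea(CAD) = -23 ∩ CD · AE = -27]
2. C_y = 34/9  [2·signedArea(CAD) = -23 ∩ CD · AE = -27]
   → C = (28/9, 34/9)

C = (28/9, 34/9)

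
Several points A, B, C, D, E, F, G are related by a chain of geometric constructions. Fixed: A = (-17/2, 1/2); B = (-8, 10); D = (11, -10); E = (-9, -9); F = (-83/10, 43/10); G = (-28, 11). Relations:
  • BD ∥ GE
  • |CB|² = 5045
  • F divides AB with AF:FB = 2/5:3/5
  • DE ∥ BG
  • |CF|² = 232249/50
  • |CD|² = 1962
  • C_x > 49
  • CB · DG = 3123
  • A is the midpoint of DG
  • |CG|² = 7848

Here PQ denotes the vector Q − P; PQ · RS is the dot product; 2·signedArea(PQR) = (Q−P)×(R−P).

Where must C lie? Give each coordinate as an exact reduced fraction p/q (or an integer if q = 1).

1. C_x = 50  [line 39·x + -21·y + -2601 = 0 ∩ |CD|² = 1962]
2. C_y = -31  [line 39·x + -21·y + -2601 = 0 ∩ |CD|² = 1962]
   → C = (50, -31)

C = (50, -31)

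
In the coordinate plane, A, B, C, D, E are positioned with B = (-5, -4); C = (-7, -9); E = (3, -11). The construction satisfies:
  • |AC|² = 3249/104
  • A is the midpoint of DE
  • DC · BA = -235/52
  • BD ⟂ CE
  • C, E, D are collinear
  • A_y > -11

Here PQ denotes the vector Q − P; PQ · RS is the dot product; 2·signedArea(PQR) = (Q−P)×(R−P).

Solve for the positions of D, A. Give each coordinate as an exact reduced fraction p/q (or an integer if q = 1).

A = (-79/52, -525/52)
D = (-157/26, -239/26)

1. D_x = -157/26  [C, E, D are collinear ∩ BD ⟂ CE]
2. D_y = -239/26  [C, E, D are collinear ∩ BD ⟂ CE]
   → D = (-157/26, -239/26)
3. A_x = -79/52  [A is the midpoint of DE]
4. A_y = -525/52  [A is the midpoint of DE]
   → A = (-79/52, -525/52)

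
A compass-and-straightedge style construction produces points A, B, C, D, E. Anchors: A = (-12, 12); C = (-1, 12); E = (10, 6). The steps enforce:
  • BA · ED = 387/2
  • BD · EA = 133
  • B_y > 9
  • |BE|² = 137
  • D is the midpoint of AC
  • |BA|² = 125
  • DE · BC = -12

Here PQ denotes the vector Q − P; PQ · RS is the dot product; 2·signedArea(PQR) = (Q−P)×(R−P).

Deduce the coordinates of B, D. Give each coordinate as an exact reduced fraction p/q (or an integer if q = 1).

1. D_x = -13/2  [D is the midpoint of AC]
2. D_y = 12  [D is the midpoint of AC]
   → D = (-13/2, 12)
3. B_x = -1  [BA · ED = 387/2 ∩ BD · EA = 133]
4. B_y = 10  [BA · ED = 387/2 ∩ BD · EA = 133]
   → B = (-1, 10)

B = (-1, 10)
D = (-13/2, 12)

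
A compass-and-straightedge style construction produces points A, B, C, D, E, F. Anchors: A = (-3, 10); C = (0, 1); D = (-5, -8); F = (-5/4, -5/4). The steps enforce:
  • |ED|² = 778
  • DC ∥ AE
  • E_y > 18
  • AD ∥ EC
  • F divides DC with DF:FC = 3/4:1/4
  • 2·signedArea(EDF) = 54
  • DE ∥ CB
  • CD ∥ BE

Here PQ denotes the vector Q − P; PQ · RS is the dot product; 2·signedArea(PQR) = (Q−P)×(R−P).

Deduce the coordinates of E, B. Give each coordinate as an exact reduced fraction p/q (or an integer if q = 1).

B = (7, 28)
E = (2, 19)

1. E_x = 2  [AD ∥ EC ∩ DC ∥ AE]
2. E_y = 19  [AD ∥ EC ∩ DC ∥ AE]
   → E = (2, 19)
3. B_x = 7  [CD ∥ BE ∩ DE ∥ CB]
4. B_y = 28  [CD ∥ BE ∩ DE ∥ CB]
   → B = (7, 28)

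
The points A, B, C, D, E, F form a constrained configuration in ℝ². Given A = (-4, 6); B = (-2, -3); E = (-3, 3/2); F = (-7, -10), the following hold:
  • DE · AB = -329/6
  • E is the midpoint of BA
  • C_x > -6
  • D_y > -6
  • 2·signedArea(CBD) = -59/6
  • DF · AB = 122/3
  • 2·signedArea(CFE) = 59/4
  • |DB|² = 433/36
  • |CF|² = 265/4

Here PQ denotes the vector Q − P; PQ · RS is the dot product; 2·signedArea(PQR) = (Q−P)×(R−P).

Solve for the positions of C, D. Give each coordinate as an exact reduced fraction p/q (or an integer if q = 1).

1. C_x = -11/2  [line -23/2·x + 4·y + -221/4 = 0 ∩ |CF|² = 265/4]
2. C_y = -2  [line -23/2·x + 4·y + -221/4 = 0 ∩ |CF|² = 265/4]
   → C = (-11/2, -2)
3. D_x = -29/6  [2·signedArea(CBD) = -59/6 ∩ DF · AB = 122/3]
4. D_y = -5  [2·signedArea(CBD) = -59/6 ∩ DF · AB = 122/3]
   → D = (-29/6, -5)

C = (-11/2, -2)
D = (-29/6, -5)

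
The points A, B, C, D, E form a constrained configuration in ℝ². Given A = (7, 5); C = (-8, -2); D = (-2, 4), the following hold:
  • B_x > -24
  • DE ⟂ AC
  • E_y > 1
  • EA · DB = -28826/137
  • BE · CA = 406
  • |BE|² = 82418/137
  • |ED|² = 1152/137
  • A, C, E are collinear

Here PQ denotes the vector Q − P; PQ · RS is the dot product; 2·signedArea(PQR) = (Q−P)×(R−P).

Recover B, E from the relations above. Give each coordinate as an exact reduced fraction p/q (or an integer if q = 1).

B = (-23, -9)
E = (-106/137, 188/137)

1. E_x = -106/137  [A, C, E are collinear ∩ DE ⟂ AC]
2. E_y = 188/137  [A, C, E are collinear ∩ DE ⟂ AC]
   → E = (-106/137, 188/137)
3. B_x = -23  [line -15·x + -7·y + -408 = 0 ∩ |BE|² = 82418/137]
4. B_y = -9  [line -15·x + -7·y + -408 = 0 ∩ |BE|² = 82418/137]
   → B = (-23, -9)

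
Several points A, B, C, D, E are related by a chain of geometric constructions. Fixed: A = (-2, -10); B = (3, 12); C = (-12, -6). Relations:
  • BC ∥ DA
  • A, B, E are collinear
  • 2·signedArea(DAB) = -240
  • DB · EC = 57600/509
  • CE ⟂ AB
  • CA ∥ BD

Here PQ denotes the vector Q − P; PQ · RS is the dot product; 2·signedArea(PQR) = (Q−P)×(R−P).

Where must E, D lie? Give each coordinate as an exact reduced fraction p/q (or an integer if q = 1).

D = (13, 8)
E = (-828/509, -4254/509)

1. E_x = -828/509  [A, B, E are collinear ∩ CE ⟂ AB]
2. E_y = -4254/509  [A, B, E are collinear ∩ CE ⟂ AB]
   → E = (-828/509, -4254/509)
3. D_x = 13  [BC ∥ DA ∩ CA ∥ BD]
4. D_y = 8  [BC ∥ DA ∩ CA ∥ BD]
   → D = (13, 8)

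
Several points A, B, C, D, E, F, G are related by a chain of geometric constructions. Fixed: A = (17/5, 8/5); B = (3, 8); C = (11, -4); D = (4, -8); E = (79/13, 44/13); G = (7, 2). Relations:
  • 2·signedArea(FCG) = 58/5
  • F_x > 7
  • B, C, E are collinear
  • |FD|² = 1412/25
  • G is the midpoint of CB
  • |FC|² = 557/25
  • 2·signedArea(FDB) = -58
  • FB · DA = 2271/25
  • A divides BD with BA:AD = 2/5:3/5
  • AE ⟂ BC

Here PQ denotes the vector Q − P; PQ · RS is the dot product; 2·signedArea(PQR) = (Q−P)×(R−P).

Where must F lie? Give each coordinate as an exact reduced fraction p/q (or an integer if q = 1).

1. F_x = 36/5  [2·signedArea(FDB) = -58 ∩ 2·signedArea(FCG) = 58/5]
2. F_y = -6/5  [2·signedArea(FDB) = -58 ∩ 2·signedArea(FCG) = 58/5]
   → F = (36/5, -6/5)

F = (36/5, -6/5)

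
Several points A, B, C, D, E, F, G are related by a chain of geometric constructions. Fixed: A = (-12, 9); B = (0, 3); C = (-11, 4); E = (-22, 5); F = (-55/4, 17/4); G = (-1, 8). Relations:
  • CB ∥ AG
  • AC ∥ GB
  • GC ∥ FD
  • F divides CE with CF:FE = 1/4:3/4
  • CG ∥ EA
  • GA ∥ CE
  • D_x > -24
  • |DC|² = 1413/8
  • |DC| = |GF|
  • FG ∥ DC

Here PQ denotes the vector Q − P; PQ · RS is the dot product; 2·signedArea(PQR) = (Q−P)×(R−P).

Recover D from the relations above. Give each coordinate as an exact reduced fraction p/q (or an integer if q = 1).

1. D_x = -95/4  [FG ∥ DC ∩ GC ∥ FD]
2. D_y = 1/4  [FG ∥ DC ∩ GC ∥ FD]
   → D = (-95/4, 1/4)

D = (-95/4, 1/4)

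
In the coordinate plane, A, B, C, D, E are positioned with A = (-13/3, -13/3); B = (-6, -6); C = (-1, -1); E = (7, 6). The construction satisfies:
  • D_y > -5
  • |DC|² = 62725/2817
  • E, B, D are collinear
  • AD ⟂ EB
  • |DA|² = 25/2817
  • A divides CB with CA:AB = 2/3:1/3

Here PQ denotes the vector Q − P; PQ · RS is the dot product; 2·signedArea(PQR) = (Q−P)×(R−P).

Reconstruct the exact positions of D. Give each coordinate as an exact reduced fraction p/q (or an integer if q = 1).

1. D_x = -4009/939  [E, B, D are collinear ∩ AD ⟂ EB]
2. D_y = -1378/313  [E, B, D are collinear ∩ AD ⟂ EB]
   → D = (-4009/939, -1378/313)

D = (-4009/939, -1378/313)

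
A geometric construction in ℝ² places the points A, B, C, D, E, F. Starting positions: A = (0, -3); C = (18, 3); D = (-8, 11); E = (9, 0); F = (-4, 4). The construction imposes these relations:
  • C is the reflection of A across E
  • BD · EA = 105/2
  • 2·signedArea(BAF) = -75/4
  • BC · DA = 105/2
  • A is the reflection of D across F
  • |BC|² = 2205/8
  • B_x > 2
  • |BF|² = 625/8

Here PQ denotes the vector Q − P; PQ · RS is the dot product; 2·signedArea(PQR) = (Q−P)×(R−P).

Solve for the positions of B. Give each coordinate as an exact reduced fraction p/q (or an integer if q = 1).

1. B_x = 9/4  [BD · EA = 105/2 ∩ BC · DA = 105/2]
2. B_y = -9/4  [BD · EA = 105/2 ∩ BC · DA = 105/2]
   → B = (9/4, -9/4)

B = (9/4, -9/4)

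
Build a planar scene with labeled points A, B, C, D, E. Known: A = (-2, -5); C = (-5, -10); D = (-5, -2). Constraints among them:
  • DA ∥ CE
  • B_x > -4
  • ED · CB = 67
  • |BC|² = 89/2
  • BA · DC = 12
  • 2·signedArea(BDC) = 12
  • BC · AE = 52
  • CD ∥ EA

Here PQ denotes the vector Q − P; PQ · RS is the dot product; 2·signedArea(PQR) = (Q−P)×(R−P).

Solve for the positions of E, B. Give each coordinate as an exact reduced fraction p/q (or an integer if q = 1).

1. E_x = -2  [CD ∥ EA ∩ DA ∥ CE]
2. E_y = -13  [CD ∥ EA ∩ DA ∥ CE]
   → E = (-2, -13)
3. B_x = -7/2  [2·signedArea(BDC) = 12 ∩ BC · AE = 52]
4. B_y = -7/2  [2·signedArea(BDC) = 12 ∩ BC · AE = 52]
   → B = (-7/2, -7/2)

B = (-7/2, -7/2)
E = (-2, -13)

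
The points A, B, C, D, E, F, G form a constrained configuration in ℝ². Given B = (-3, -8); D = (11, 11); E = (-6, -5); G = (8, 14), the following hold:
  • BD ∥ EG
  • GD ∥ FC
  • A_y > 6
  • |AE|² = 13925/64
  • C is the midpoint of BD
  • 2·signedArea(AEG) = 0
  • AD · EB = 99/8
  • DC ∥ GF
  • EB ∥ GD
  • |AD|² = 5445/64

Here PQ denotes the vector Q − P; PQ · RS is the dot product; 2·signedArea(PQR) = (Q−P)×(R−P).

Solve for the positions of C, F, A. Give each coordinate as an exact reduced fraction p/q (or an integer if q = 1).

1. C_x = 4  [C is the midpoint of BD]
2. C_y = 3/2  [C is the midpoint of BD]
   → C = (4, 3/2)
3. F_x = 1  [GD ∥ FC ∩ DC ∥ GF]
4. F_y = 9/2  [GD ∥ FC ∩ DC ∥ GF]
   → F = (1, 9/2)
5. A_x = 11/4  [2·signedArea(AEG) = 0 ∩ AD · EB = 99/8]
6. A_y = 55/8  [2·signedArea(AEG) = 0 ∩ AD · EB = 99/8]
   → A = (11/4, 55/8)

A = (11/4, 55/8)
C = (4, 3/2)
F = (1, 9/2)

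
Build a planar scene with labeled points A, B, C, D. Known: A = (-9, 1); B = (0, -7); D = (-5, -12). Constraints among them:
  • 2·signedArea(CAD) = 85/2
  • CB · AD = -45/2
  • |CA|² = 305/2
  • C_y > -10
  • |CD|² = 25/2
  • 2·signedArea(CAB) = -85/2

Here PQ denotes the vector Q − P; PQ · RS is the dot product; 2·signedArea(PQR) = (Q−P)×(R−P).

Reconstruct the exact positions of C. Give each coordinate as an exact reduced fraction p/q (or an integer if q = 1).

1. C_x = -5/2  [2·signedArea(CAB) = -85/2 ∩ CB · AD = -45/2]
2. C_y = -19/2  [2·signedArea(CAB) = -85/2 ∩ CB · AD = -45/2]
   → C = (-5/2, -19/2)

C = (-5/2, -19/2)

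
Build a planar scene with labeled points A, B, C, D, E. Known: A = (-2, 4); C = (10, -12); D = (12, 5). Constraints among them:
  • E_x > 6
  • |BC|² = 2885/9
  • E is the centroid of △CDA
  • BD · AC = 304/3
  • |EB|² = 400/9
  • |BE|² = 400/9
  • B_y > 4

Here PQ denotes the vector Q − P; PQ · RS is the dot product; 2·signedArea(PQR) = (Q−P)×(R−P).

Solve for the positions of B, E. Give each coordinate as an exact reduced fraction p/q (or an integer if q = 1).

1. B_x = 8/3  [line -12·x + 16·y + -112/3 = 0 ∩ |BC|² = 2885/9]
2. B_y = 13/3  [line -12·x + 16·y + -112/3 = 0 ∩ |BC|² = 2885/9]
   → B = (8/3, 13/3)
3. E_x = 20/3  [E is the centroid of △CDA]
4. E_y = -1  [E is the centroid of △CDA]
   → E = (20/3, -1)

B = (8/3, 13/3)
E = (20/3, -1)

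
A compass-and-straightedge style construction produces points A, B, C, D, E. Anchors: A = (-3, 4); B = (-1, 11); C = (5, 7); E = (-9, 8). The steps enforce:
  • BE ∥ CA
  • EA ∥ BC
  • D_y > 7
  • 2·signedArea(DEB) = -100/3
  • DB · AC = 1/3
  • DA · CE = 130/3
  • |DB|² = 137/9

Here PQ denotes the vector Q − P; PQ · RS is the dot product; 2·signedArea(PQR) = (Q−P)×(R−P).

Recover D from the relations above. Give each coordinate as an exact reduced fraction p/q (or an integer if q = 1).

1. D_x = 1/3  [2·signedArea(DEB) = -100/3 ∩ DA · CE = 130/3]
2. D_y = 22/3  [2·signedArea(DEB) = -100/3 ∩ DA · CE = 130/3]
   → D = (1/3, 22/3)

D = (1/3, 22/3)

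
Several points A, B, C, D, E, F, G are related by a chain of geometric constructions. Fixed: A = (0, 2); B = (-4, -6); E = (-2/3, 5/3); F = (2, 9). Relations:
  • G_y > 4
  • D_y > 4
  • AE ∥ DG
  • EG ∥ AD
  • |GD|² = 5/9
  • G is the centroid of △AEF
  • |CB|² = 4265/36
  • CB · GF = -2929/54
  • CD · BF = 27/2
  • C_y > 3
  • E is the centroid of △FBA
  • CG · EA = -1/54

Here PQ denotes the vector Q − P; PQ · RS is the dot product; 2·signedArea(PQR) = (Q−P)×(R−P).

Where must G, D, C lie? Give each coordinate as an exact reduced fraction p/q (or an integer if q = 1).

1. G_x = 4/9  [G is the centroid of △AEF]
2. G_y = 38/9  [G is the centroid of △AEF]
   → G = (4/9, 38/9)
3. D_x = 10/9  [AE ∥ DG ∩ EG ∥ AD]
4. D_y = 41/9  [AE ∥ DG ∩ EG ∥ AD]
   → D = (10/9, 41/9)
5. C_x = 2/3  [CD · BF = 27/2 ∩ CG · EA = -1/54]
6. C_y = 23/6  [CD · BF = 27/2 ∩ CG · EA = -1/54]
   → C = (2/3, 23/6)

C = (2/3, 23/6)
D = (10/9, 41/9)
G = (4/9, 38/9)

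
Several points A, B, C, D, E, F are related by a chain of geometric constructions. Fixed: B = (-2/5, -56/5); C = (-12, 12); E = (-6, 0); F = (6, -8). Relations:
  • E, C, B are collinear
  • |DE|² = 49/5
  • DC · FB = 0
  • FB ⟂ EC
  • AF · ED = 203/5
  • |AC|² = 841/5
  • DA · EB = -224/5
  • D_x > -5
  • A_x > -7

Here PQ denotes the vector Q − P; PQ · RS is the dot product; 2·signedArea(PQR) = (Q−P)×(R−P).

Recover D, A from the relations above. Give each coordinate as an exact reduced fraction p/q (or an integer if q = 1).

A = (-31/5, 2/5)
D = (-23/5, -14/5)

1. D_x = -23/5  [line 32/5·x + 16/5·y + 192/5 = 0 ∩ |DE|² = 49/5]
2. D_y = -14/5  [line 32/5·x + 16/5·y + 192/5 = 0 ∩ |DE|² = 49/5]
   → D = (-23/5, -14/5)
3. A_x = -31/5  [line -7/5·x + 14/5·y + -49/5 = 0 ∩ |AC|² = 841/5]
4. A_y = 2/5  [line -7/5·x + 14/5·y + -49/5 = 0 ∩ |AC|² = 841/5]
   → A = (-31/5, 2/5)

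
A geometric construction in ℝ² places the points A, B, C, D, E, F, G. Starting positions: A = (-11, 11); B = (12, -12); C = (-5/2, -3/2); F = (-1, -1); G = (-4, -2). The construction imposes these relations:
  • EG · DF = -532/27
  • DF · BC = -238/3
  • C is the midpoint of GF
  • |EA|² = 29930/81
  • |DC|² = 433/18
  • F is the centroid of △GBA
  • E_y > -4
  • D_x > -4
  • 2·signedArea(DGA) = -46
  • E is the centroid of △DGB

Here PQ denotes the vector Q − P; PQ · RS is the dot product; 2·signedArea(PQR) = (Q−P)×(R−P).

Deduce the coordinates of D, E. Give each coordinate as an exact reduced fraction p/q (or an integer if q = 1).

1. D_x = -10/3  [2·signedArea(DGA) = -46 ∩ DF · BC = -238/3]
2. D_y = 10/3  [2·signedArea(DGA) = -46 ∩ DF · BC = -238/3]
   → D = (-10/3, 10/3)
3. E_x = 14/9  [E is the centroid of △DGB]
4. E_y = -32/9  [E is the centroid of △DGB]
   → E = (14/9, -32/9)

D = (-10/3, 10/3)
E = (14/9, -32/9)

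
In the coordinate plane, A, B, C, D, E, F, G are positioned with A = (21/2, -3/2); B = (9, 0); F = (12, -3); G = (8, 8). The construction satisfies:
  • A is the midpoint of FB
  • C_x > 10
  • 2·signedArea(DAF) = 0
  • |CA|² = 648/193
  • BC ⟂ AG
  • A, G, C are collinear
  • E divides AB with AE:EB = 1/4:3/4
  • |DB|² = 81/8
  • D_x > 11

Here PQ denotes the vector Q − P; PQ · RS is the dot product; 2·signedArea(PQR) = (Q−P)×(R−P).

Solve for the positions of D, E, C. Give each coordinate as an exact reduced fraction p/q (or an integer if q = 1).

1. D_x = 45/4  [line 3/2·x + 3/2·y + -27/2 = 0 ∩ |DB|² = 81/8]
2. D_y = -9/4  [line 3/2·x + 3/2·y + -27/2 = 0 ∩ |DB|² = 81/8]
   → D = (45/4, -9/4)
3. E_x = 81/8  [E divides AB with AE:EB = 1/4:3/4]
4. E_y = -9/8  [E divides AB with AE:EB = 1/4:3/4]
   → E = (81/8, -9/8)
5. C_x = 3873/386  [A, G, C are collinear ∩ BC ⟂ AG]
6. C_y = 105/386  [A, G, C are collinear ∩ BC ⟂ AG]
   → C = (3873/386, 105/386)

C = (3873/386, 105/386)
D = (45/4, -9/4)
E = (81/8, -9/8)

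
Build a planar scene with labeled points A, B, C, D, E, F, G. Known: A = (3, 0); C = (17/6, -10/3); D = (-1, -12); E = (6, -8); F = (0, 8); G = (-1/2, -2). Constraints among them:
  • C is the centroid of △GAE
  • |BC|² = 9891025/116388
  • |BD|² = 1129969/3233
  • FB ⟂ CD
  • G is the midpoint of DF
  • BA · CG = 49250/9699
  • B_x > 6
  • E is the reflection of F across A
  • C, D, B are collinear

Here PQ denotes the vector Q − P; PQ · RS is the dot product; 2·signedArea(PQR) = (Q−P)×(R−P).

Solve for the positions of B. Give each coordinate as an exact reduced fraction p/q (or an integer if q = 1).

1. B_x = 21216/3233  [C, D, B are collinear ∩ FB ⟂ CD]
2. B_y = 16480/3233  [C, D, B are collinear ∩ FB ⟂ CD]
   → B = (21216/3233, 16480/3233)

B = (21216/3233, 16480/3233)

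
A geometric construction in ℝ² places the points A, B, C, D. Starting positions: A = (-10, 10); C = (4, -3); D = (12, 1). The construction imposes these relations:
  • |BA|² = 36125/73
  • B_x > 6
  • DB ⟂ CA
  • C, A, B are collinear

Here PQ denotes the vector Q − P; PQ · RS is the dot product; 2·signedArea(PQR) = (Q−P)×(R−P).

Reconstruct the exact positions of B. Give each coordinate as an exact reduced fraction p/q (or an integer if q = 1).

1. B_x = 460/73  [C, A, B are collinear ∩ DB ⟂ CA]
2. B_y = -375/73  [C, A, B are collinear ∩ DB ⟂ CA]
   → B = (460/73, -375/73)

B = (460/73, -375/73)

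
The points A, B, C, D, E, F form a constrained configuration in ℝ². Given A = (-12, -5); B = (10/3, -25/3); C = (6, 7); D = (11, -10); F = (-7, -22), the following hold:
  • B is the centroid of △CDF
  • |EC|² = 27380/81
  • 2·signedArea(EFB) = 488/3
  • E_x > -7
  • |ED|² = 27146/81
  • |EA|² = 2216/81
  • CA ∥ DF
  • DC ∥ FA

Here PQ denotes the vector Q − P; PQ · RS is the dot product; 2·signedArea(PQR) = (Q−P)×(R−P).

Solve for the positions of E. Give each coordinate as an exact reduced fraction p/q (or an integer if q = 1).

E = (-62/9, -55/9)

1. E_x = -62/9  [line -41/3·x + 31/3·y + -31 = 0 ∩ |EA|² = 2216/81]
2. E_y = -55/9  [line -41/3·x + 31/3·y + -31 = 0 ∩ |EA|² = 2216/81]
   → E = (-62/9, -55/9)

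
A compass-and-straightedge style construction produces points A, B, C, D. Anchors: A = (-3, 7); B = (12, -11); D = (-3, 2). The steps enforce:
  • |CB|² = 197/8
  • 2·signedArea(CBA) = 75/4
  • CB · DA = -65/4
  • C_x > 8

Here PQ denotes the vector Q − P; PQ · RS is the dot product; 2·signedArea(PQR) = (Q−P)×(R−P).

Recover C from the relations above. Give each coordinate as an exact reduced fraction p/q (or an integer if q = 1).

1. C_x = 33/4  [2·signedArea(CBA) = 75/4 ∩ CB · DA = -65/4]
2. C_y = -31/4  [2·signedArea(CBA) = 75/4 ∩ CB · DA = -65/4]
   → C = (33/4, -31/4)

C = (33/4, -31/4)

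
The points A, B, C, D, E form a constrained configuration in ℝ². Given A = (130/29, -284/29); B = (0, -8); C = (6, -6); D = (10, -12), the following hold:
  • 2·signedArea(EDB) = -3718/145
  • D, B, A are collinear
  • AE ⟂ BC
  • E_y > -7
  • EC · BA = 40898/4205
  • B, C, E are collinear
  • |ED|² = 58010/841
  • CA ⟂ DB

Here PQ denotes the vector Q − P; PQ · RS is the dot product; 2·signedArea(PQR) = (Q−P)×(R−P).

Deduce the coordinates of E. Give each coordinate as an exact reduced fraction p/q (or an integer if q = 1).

1. E_x = 507/145  [B, C, E are collinear ∩ AE ⟂ BC]
2. E_y = -991/145  [B, C, E are collinear ∩ AE ⟂ BC]
   → E = (507/145, -991/145)

E = (507/145, -991/145)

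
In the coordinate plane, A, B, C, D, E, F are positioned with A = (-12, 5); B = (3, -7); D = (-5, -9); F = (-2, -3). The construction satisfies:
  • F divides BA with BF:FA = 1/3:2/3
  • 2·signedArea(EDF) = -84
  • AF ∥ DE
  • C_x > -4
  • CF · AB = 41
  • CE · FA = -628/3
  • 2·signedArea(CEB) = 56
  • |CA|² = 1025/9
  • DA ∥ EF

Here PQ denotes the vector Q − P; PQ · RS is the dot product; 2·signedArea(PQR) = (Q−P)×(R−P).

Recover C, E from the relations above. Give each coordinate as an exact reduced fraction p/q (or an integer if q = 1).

1. C_x = -11/3  [line -15·x + 12·y + -35 = 0 ∩ |CA|² = 1025/9]
2. C_y = -5/3  [line -15·x + 12·y + -35 = 0 ∩ |CA|² = 1025/9]
   → C = (-11/3, -5/3)
3. E_x = 5  [2·signedArea(CEB) = 56 ∩ DA ∥ EF]
4. E_y = -17  [2·signedArea(CEB) = 56 ∩ DA ∥ EF]
   → E = (5, -17)

C = (-11/3, -5/3)
E = (5, -17)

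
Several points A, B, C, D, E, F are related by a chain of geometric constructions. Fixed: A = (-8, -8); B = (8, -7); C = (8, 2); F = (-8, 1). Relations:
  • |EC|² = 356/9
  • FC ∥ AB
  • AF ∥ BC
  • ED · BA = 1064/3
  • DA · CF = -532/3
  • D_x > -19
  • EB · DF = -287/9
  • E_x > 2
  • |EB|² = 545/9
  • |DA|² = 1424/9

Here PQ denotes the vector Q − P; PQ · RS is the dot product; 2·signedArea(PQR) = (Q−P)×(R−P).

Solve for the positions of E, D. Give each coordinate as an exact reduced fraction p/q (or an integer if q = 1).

1. D_x = -56/3  [line 16·x + 1·y + 940/3 = 0 ∩ |DA|² = 1424/9]
2. D_y = -44/3  [line 16·x + 1·y + 940/3 = 0 ∩ |DA|² = 1424/9]
   → D = (-56/3, -44/3)
3. E_x = 8/3  [ED · BA = 1064/3 ∩ EB · DF = -287/9]
4. E_y = -4/3  [ED · BA = 1064/3 ∩ EB · DF = -287/9]
   → E = (8/3, -4/3)

D = (-56/3, -44/3)
E = (8/3, -4/3)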